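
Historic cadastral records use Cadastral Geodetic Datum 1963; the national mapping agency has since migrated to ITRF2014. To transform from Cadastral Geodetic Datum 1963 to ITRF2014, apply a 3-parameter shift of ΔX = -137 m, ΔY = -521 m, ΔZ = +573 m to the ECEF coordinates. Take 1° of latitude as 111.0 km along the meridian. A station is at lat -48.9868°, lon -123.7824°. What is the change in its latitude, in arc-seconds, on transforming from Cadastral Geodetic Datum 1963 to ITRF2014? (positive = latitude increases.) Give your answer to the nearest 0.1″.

sin φ = -0.754558, cos φ = 0.656233, sin λ = -0.831155, cos λ = -0.556040.
North component: ΔN = −sin φ cos λ·ΔX − sin φ sin λ·ΔY + cos φ·ΔZ = −(-0.754558)(-0.556040)(-137) − (-0.754558)(-0.831155)(-521) + (0.656233)(573) = 760.25 m.
1° of latitude spans 111000 m, so Δφ = 760.25 / 111000 × 3600 = 24.657″.

Δφ = 24.7″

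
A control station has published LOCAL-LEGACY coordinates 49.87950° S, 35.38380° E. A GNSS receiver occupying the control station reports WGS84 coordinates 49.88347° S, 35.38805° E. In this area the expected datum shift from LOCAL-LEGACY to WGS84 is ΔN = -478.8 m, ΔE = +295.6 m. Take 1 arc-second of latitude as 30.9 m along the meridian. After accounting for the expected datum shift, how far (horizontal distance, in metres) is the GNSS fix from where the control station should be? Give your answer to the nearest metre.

38 m

Observed coordinate differences: Δφ = -0.00397°, Δλ = +0.00425°.
Converting to metres (1° lat = 111240 m, cos φ = 0.644397): observed ΔN = -441.6 m, observed ΔE = 304.7 m.
Subtracting the expected shift leaves a residual of -441.6 − (-478.8) = 37.2 m north and 304.7 − (295.6) = 9.1 m east.
Residual distance = √(37.2² + 9.1²) = 38.3 m.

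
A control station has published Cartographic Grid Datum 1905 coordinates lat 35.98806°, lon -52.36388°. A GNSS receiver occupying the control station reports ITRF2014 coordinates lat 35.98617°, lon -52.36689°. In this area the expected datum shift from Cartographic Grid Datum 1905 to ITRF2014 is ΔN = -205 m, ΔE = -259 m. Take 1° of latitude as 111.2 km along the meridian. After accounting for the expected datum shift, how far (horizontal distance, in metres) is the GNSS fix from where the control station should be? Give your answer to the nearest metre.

Observed coordinate differences: Δφ = -0.00189°, Δλ = -0.00301°.
Converting to metres (1° lat = 111200 m, cos φ = 0.809139): observed ΔN = -210.2 m, observed ΔE = -270.8 m.
Subtracting the expected shift leaves a residual of -210.2 − (-205) = -5.2 m north and -270.8 − (-259) = -11.8 m east.
Residual distance = √((-5.2)² + (-11.8)²) = 12.9 m.

13 m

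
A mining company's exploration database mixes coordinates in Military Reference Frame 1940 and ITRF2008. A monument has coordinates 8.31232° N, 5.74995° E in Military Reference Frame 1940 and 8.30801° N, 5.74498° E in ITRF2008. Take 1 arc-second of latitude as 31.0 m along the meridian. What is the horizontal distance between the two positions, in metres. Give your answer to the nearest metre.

730 m

Δφ = 8.30801° − 8.31232° = -0.00431°; Δλ = 5.74498° − 5.74995° = -0.00497°.
1° of latitude = 3600 × 31.00 = 111600 m.
ΔN = Δφ × 111600 = -481.0 m; ΔE = Δλ × 111600 × cos(8.31232°) = -0.00497 × 111600 × 0.989495 = -548.8 m.
Distance = √(ΔE² + ΔN²) = √((-548.8)² + (-481.0)²) = 729.8 m.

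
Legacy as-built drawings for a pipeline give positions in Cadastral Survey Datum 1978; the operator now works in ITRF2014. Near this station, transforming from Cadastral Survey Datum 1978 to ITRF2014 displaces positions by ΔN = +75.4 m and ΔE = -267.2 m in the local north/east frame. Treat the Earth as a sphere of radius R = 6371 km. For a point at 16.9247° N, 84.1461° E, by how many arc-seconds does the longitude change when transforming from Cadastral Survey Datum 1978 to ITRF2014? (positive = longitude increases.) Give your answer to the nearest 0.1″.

At latitude 16.9247°, cos φ = 0.956688.
One radian of longitude at latitude φ spans R cos φ, so Δλ = ΔE / (R cos φ) = -267.2 / (6371000 × 0.956688) = -4.3839e-05 rad = -9.042″.

Δλ = -9.0″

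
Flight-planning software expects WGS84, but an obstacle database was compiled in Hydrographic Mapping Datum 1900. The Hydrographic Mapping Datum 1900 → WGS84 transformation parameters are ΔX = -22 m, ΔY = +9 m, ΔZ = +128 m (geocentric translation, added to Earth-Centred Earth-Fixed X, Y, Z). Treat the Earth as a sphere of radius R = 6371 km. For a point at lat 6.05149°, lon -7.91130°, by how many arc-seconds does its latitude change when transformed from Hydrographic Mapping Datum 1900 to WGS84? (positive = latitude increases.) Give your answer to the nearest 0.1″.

sin φ = 0.105422, cos φ = 0.994428, sin λ = -0.137640, cos λ = 0.990482.
North component: ΔN = −sin φ cos λ·ΔX − sin φ sin λ·ΔY + cos φ·ΔZ = −(0.105422)(0.990482)(-22) − (0.105422)(-0.137640)(9) + (0.994428)(128) = 129.71 m.
1° of latitude spans πR/180 = 111195 m, so Δφ = 129.71 / 111195 × 3600 = 4.200″.

Δφ = 4.2″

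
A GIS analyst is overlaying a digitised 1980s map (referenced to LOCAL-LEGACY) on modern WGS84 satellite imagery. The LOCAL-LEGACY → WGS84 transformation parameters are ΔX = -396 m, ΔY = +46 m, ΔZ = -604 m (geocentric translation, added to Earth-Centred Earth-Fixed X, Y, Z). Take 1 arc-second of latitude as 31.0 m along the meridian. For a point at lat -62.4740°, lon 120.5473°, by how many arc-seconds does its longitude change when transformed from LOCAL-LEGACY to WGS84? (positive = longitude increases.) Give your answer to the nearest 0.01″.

sin φ = -0.886801, cos φ = 0.462151, sin λ = 0.861210, cos λ = -0.508249.
East component: ΔE = −sin λ·ΔX + cos λ·ΔY = −(0.861210)(-396) + (-0.508249)(46) = 317.66 m.
1° of latitude spans 3600 × 31.00 = 111600 m; at latitude φ, 1° of longitude spans that × cos φ = 51576.1 m, so Δλ = 317.66 / 51576.1 × 3600 = 22.173″.

Δλ = 22.17″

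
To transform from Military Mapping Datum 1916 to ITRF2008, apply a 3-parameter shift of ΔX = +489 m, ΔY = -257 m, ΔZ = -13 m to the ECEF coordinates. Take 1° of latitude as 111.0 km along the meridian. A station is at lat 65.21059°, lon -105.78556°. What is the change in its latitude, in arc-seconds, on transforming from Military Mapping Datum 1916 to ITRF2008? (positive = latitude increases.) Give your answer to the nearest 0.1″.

sin φ = 0.907855, cos φ = 0.419284, sin λ = -0.962287, cos λ = -0.272038.
North component: ΔN = −sin φ cos λ·ΔX − sin φ sin λ·ΔY + cos φ·ΔZ = −(0.907855)(-0.272038)(489) − (0.907855)(-0.962287)(-257) + (0.419284)(-13) = -109.20 m.
1° of latitude spans 111000 m, so Δφ = -109.20 / 111000 × 3600 = -3.542″.

Δφ = -3.5″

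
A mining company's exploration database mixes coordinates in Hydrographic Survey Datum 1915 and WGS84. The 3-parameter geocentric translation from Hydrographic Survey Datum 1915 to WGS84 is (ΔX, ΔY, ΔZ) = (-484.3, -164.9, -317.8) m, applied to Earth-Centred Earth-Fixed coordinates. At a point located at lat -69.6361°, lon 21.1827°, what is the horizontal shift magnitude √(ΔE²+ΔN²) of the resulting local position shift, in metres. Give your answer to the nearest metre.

The local east axis at (φ, λ) is (−sin λ, cos λ, 0), so ΔE = −sin(21.1827°)·(-484.3) + cos(21.1827°)·(-164.9) = 21.24 m.
The local north axis is (−sin φ cos λ, −sin φ sin λ, cos φ), giving ΔN = -423.354 − 55.861 − 110.588 = -589.80 m.
Horizontal magnitude = √(ΔE² + ΔN²) = √(21.24² + (-589.80)²) = 590.19 m.

590 m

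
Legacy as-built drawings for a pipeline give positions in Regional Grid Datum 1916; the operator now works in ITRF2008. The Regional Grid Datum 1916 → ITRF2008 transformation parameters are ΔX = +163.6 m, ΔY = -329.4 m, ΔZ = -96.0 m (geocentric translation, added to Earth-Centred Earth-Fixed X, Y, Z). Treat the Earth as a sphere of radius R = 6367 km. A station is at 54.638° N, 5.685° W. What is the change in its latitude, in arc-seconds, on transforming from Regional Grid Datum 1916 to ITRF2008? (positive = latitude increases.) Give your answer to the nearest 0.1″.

Δφ = -7.0″

sin φ = 0.815512, cos φ = 0.578740, sin λ = -0.099059, cos λ = 0.995082.
North component: ΔN = −sin φ cos λ·ΔX − sin φ sin λ·ΔY + cos φ·ΔZ = −(0.815512)(0.995082)(163.6) − (0.815512)(-0.099059)(-329.4) + (0.578740)(-96.0) = -214.93 m.
1° of latitude spans πR/180 = 111125 m, so Δφ = -214.93 / 111125 × 3600 = -6.963″.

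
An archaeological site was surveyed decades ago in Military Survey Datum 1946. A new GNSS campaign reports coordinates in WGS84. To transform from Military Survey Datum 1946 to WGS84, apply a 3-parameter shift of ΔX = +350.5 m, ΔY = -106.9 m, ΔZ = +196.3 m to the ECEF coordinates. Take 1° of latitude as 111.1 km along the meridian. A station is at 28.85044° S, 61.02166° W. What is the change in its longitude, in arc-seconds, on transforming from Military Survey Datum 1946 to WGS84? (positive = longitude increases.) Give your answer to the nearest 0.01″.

sin φ = -0.482525, cos φ = 0.875882, sin λ = -0.874803, cos λ = 0.484479.
East component: ΔE = −sin λ·ΔX + cos λ·ΔY = −(-0.874803)(350.5) + (0.484479)(-106.9) = 254.83 m.
1° of latitude spans 111100 m; at latitude φ, 1° of longitude spans that × cos φ = 97310.5 m, so Δλ = 254.83 / 97310.5 × 3600 = 9.427″.

Δλ = 9.43″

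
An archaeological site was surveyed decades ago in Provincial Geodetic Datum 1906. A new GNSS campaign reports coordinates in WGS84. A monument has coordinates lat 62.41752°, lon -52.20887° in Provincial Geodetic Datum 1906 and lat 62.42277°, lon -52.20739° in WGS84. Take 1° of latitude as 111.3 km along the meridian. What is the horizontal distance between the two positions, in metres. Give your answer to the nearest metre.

Δφ = 62.42277° − 62.41752° = +0.00525°; Δλ = -52.20739° − -52.20887° = +0.00148°.
ΔN = Δφ × 111300 = 584.3 m; ΔE = Δλ × 111300 × cos(62.41752°) = +0.00148 × 111300 × 0.463025 = 76.3 m.
Distance = √(ΔE² + ΔN²) = √(76.3² + 584.3²) = 589.3 m.

589 m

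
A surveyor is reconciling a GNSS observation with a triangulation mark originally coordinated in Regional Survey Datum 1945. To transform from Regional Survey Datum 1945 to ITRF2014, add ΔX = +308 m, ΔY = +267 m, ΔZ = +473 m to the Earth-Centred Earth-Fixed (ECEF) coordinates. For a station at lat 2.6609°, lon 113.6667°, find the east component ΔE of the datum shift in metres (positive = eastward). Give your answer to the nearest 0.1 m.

ΔE = -389.3 m

The local east axis at (φ, λ) is (−sin λ, cos λ, 0), so ΔE = −sin(113.6667°)·308 + cos(113.6667°)·267 = -389.27 m.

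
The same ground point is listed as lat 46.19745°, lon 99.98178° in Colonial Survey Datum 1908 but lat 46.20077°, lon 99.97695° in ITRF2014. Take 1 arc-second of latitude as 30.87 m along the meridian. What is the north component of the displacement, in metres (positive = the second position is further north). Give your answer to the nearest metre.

ΔN = 369 m

Δφ = 46.20077° − 46.19745° = +0.00332°; Δλ = 99.97695° − 99.98178° = -0.00483°.
1° of latitude = 3600 × 30.87 = 111132 m.
ΔN = Δφ × 111132 = 369.0 m; ΔE = Δλ × 111132 × cos(46.19745°) = -0.00483 × 111132 × 0.692175 = -371.5 m.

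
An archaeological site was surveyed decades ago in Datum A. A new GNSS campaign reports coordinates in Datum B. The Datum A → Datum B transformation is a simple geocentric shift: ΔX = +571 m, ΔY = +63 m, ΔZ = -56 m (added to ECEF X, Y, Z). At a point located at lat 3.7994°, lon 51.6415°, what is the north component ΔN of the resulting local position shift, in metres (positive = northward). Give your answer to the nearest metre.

The local north axis is (−sin φ cos λ, −sin φ sin λ, cos φ), giving ΔN = -23.481 − 3.273 − 55.877 = -82.63 m.

ΔN = -83 m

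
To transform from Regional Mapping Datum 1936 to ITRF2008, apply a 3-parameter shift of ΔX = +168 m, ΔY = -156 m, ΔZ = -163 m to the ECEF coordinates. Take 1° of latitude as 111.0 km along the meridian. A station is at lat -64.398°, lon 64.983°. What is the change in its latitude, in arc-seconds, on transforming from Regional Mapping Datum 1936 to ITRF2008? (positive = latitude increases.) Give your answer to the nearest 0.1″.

sin φ = -0.901817, cos φ = 0.432117, sin λ = 0.906182, cos λ = 0.422887.
North component: ΔN = −sin φ cos λ·ΔX − sin φ sin λ·ΔY + cos φ·ΔZ = −(-0.901817)(0.422887)(168) − (-0.901817)(0.906182)(-156) + (0.432117)(-163) = -133.85 m.
1° of latitude spans 111000 m, so Δφ = -133.85 / 111000 × 3600 = -4.341″.

Δφ = -4.3″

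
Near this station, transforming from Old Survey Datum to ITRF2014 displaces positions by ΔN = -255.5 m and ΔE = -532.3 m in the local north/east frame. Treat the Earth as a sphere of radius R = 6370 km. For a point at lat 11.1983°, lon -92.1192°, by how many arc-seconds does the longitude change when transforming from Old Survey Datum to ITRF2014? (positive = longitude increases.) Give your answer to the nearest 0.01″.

At latitude 11.1983°, cos φ = 0.980961.
One radian of longitude at latitude φ spans R cos φ, so Δλ = ΔE / (R cos φ) = -532.3 / (6370000 × 0.980961) = -8.5185e-05 rad = -17.571″.

Δλ = -17.57″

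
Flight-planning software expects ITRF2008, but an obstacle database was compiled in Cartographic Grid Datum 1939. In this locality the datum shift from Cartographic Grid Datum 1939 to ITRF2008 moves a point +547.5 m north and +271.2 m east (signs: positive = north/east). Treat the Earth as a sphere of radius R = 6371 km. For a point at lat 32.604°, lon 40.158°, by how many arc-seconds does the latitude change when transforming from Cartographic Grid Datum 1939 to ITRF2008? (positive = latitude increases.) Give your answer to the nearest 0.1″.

On a sphere of radius R, 1 rad of latitude = R, so Δφ = ΔN / R = 547.5 / 6371000 = 8.5936e-05 rad = 17.726″.

Δφ = 17.7″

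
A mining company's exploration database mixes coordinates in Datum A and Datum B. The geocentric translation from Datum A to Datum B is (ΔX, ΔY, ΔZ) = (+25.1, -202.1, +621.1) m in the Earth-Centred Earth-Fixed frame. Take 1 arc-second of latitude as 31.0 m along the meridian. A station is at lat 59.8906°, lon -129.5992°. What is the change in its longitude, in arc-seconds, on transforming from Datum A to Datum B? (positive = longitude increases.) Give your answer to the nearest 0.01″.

sin φ = 0.865069, cos φ = 0.501653, sin λ = -0.770522, cos λ = -0.637413.
East component: ΔE = −sin λ·ΔX + cos λ·ΔY = −(-0.770522)(25.1) + (-0.637413)(-202.1) = 148.16 m.
1° of latitude spans 3600 × 31.00 = 111600 m; at latitude φ, 1° of longitude spans that × cos φ = 55984.4 m, so Δλ = 148.16 / 55984.4 × 3600 = 9.527″.

Δλ = 9.53″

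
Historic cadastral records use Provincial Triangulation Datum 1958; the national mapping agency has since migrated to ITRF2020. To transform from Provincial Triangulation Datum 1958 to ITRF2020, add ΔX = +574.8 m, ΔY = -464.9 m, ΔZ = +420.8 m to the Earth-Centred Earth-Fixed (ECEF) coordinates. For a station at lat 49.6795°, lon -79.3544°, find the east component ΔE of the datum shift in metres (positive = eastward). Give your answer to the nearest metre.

At φ = 49.6795°, λ = -79.3544°: sin φ = 0.762437, cos φ = 0.647063, sin λ = -0.982789, cos λ = 0.184734.
ΔE = −sin λ·ΔX + cos λ·ΔY = −(-0.982789)·(574.8) + (0.184734)·(-464.9) = 479.02 m.

ΔE = 479 m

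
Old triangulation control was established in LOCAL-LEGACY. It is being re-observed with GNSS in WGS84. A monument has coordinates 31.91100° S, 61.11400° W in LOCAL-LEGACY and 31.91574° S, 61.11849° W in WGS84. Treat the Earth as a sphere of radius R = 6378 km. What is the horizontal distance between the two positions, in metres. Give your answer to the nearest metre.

Δφ = -31.91574° − -31.91100° = -0.00474°; Δλ = -61.11849° − -61.11400° = -0.00449°.
1° along a meridian = πR/180 = 111317 m.
ΔN = Δφ × 111317 = -527.6 m; ΔE = Δλ × 111317 × cos(-31.91100°) = -0.00449 × 111317 × 0.848870 = -424.3 m.
Distance = √(ΔE² + ΔN²) = √((-424.3)² + (-527.6)²) = 677.1 m.

677 m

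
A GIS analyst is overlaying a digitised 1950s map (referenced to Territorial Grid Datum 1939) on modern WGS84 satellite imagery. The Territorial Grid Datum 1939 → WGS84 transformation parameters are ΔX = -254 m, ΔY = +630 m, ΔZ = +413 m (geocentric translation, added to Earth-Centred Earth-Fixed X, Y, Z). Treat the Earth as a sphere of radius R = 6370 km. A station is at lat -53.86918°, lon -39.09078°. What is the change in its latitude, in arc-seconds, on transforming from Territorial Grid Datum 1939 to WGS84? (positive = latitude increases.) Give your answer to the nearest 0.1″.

sin φ = -0.807673, cos φ = 0.589631, sin λ = -0.630551, cos λ = 0.776148.
North component: ΔN = −sin φ cos λ·ΔX − sin φ sin λ·ΔY + cos φ·ΔZ = −(-0.807673)(0.776148)(-254) − (-0.807673)(-0.630551)(630) + (0.589631)(413) = -236.55 m.
1° of latitude spans πR/180 = 111177 m, so Δφ = -236.55 / 111177 × 3600 = -7.660″.

Δφ = -7.7″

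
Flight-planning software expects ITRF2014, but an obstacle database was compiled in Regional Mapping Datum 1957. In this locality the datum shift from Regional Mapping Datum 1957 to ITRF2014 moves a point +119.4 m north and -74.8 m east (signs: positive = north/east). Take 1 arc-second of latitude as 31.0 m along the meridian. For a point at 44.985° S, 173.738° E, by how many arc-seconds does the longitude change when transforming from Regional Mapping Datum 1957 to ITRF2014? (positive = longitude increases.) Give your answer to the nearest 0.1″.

At latitude -44.985°, cos φ = 0.707292.
1″ of longitude at this latitude = 31.00 × cos φ = 21.9260 m, so Δλ = -74.8 / 21.9260 = -3.411″.

Δλ = -3.4″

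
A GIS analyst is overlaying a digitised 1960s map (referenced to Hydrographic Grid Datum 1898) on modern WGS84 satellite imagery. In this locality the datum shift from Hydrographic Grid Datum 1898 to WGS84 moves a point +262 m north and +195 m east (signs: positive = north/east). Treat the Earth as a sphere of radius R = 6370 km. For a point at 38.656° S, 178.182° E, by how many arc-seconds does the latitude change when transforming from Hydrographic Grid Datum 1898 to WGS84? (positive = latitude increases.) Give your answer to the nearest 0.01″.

On a sphere of radius R, 1 rad of latitude = R, so Δφ = ΔN / R = 262.0 / 6370000 = 4.1130e-05 rad = 8.484″.

Δφ = 8.48″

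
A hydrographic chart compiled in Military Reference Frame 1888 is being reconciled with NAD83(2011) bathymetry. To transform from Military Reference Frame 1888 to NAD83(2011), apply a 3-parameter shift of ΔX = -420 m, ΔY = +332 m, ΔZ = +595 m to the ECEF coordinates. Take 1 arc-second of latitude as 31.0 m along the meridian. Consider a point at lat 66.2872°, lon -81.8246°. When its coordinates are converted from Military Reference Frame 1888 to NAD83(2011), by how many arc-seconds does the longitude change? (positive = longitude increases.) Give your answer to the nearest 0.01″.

Δλ = -29.56″

sin φ = 0.915573, cos φ = 0.402152, sin λ = -0.989837, cos λ = 0.142204.
East component: ΔE = −sin λ·ΔX + cos λ·ΔY = −(-0.989837)(-420) + (0.142204)(332) = -368.52 m.
1° of latitude spans 3600 × 31.00 = 111600 m; at latitude φ, 1° of longitude spans that × cos φ = 44880.2 m, so Δλ = -368.52 / 44880.2 × 3600 = -29.560″.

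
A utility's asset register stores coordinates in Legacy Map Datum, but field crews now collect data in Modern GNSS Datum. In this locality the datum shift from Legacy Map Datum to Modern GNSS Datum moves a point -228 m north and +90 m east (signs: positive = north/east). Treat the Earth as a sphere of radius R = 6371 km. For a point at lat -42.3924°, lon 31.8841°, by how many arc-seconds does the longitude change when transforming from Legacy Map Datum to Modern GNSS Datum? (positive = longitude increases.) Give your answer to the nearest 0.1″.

Δλ = 3.9″

At latitude -42.3924°, cos φ = 0.738545.
One radian of longitude at latitude φ spans R cos φ, so Δλ = ΔE / (R cos φ) = 90.0 / (6371000 × 0.738545) = 1.9127e-05 rad = 3.945″.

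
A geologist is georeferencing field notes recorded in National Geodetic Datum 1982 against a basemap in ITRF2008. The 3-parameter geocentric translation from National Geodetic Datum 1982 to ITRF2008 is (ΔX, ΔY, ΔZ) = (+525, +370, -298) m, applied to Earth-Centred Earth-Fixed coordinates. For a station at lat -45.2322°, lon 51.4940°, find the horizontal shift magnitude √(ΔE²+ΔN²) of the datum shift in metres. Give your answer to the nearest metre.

291 m

At φ = -45.2322°, λ = 51.4940°: sin φ = -0.709967, cos φ = 0.704235, sin λ = 0.782543, cos λ = 0.622597.
ΔE = −sin λ·ΔX + cos λ·ΔY = −(0.782543)·(525) + (0.622597)·(370) = -180.47 m.
ΔN = −sin φ cos λ·ΔX − sin φ sin λ·ΔY + cos φ·ΔZ = −(-0.709967)(0.622597)(525) − (-0.709967)(0.782543)(370) + (0.704235)(-298) = 227.76 m.
Horizontal magnitude = √(ΔE² + ΔN²) = √((-180.47)² + 227.76²) = 290.60 m.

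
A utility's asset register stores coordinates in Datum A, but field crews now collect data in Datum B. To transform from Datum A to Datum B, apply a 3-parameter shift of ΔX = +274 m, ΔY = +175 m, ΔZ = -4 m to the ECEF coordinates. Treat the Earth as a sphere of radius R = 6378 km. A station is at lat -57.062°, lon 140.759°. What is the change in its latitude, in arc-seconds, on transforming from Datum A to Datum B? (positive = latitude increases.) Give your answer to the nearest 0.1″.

sin φ = -0.839259, cos φ = 0.543731, sin λ = 0.632584, cos λ = -0.774492.
North component: ΔN = −sin φ cos λ·ΔX − sin φ sin λ·ΔY + cos φ·ΔZ = −(-0.839259)(-0.774492)(274) − (-0.839259)(0.632584)(175) + (0.543731)(-4) = -87.37 m.
1° of latitude spans πR/180 = 111317 m, so Δφ = -87.37 / 111317 × 3600 = -2.825″.

Δφ = -2.8″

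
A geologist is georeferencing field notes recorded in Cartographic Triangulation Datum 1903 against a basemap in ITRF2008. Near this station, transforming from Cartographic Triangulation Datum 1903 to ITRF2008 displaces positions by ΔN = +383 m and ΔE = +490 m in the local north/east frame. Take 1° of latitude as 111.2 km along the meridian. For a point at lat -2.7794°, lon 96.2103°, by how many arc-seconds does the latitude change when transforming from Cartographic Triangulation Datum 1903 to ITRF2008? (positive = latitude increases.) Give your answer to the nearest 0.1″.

Δφ = 12.4″

1° of latitude = 111.2 km, so Δφ = 383.0 / 111200 = 0.0034442° = 12.399″.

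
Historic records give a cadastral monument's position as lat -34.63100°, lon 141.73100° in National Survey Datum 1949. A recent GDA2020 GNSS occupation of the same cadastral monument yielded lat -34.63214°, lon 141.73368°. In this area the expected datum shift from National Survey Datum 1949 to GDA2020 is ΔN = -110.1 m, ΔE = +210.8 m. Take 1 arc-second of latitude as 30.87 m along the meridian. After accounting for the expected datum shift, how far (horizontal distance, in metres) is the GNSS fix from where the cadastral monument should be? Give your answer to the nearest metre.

Observed coordinate differences: Δφ = -0.00114°, Δλ = +0.00268°.
Converting to metres (1° lat = 111132 m, cos φ = 0.822829): observed ΔN = -126.7 m, observed ΔE = 245.1 m.
Subtracting the expected shift leaves a residual of -126.7 − (-110.1) = -16.6 m north and 245.1 − (210.8) = 34.3 m east.
Residual distance = √((-16.6)² + 34.3²) = 38.1 m.

38 m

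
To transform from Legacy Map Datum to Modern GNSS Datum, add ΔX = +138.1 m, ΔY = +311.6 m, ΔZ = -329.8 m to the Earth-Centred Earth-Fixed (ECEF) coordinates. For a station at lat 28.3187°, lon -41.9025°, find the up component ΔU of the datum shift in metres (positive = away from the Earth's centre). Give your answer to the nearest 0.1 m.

ΔU = -249.2 m

The local up (radial) axis is (cos φ cos λ, cos φ sin λ, sin φ), giving ΔU = 90.484 − 183.201 − 156.449 = -249.17 m.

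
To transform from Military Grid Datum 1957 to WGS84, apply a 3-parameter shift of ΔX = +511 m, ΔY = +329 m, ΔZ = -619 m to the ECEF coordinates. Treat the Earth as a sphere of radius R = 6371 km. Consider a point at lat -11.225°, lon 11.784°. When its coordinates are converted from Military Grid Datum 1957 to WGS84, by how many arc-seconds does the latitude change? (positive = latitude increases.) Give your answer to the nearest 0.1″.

sin φ = -0.194662, cos φ = 0.980870, sin λ = 0.204223, cos λ = 0.978924.
North component: ΔN = −sin φ cos λ·ΔX − sin φ sin λ·ΔY + cos φ·ΔZ = −(-0.194662)(0.978924)(511) − (-0.194662)(0.204223)(329) + (0.980870)(-619) = -496.70 m.
1° of latitude spans πR/180 = 111195 m, so Δφ = -496.70 / 111195 × 3600 = -16.081″.

Δφ = -16.1″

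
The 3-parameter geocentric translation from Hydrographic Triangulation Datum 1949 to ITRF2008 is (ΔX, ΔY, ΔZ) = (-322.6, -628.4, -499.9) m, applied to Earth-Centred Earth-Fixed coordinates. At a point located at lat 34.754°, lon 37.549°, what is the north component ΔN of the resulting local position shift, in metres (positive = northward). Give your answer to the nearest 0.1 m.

At φ = 34.754°, λ = 37.549°: sin φ = 0.570054, cos φ = 0.821607, sin λ = 0.609440, cos λ = 0.792832.
ΔN = −sin φ cos λ·ΔX − sin φ sin λ·ΔY + cos φ·ΔZ = −(0.570054)(0.792832)(-322.6) − (0.570054)(0.609440)(-628.4) + (0.821607)(-499.9) = -46.61 m.

ΔN = -46.6 m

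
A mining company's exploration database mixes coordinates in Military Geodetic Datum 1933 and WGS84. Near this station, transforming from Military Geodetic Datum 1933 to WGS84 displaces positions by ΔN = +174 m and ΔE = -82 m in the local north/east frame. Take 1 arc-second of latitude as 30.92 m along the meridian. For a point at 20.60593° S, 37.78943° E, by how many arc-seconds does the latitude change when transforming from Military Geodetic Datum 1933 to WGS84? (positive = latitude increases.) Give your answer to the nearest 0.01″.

Δφ = 5.63″

1″ of latitude = 30.92 m, so Δφ = 174.0 / 30.92 = 5.627″.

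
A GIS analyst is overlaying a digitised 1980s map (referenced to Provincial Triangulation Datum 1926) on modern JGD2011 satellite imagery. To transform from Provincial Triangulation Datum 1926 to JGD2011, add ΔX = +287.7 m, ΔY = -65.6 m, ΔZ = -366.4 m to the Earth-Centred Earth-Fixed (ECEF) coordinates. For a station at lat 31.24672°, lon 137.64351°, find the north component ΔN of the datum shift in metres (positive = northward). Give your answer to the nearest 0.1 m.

ΔN = -180.0 m

The local north axis is (−sin φ cos λ, −sin φ sin λ, cos φ), giving ΔN = 110.281 + 22.926 − 313.251 = -180.04 m.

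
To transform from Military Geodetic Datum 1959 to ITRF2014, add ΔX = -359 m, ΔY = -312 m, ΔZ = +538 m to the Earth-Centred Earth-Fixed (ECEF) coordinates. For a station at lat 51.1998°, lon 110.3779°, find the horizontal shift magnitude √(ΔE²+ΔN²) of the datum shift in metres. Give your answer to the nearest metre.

The local east axis at (φ, λ) is (−sin λ, cos λ, 0), so ΔE = −sin(110.3779°)·(-359) + cos(110.3779°)·(-312) = 445.17 m.
The local north axis is (−sin φ cos λ, −sin φ sin λ, cos φ), giving ΔN = -97.423 + 227.935 + 337.114 = 467.63 m.
Horizontal magnitude = √(ΔE² + ΔN²) = √(445.17² + 467.63²) = 645.64 m.

646 m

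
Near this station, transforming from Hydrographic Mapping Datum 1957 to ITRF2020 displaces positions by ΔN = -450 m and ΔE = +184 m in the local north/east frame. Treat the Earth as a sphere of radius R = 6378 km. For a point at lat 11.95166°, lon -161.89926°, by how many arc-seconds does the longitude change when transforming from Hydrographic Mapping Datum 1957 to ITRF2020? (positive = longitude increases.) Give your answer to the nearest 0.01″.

Δλ = 6.08″

At latitude 11.95166°, cos φ = 0.978323.
One radian of longitude at latitude φ spans R cos φ, so Δλ = ΔE / (R cos φ) = 184.0 / (6378000 × 0.978323) = 2.9488e-05 rad = 6.082″.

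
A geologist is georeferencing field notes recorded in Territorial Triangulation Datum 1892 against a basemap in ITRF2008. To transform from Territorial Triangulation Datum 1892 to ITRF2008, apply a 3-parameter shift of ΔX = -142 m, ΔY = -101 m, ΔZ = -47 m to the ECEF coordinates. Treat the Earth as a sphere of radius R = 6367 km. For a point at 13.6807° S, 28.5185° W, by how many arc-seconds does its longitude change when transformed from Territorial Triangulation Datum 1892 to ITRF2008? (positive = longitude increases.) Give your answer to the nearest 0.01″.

Δλ = -5.22″

sin φ = -0.236511, cos φ = 0.971629, sin λ = -0.477442, cos λ = 0.878663.
East component: ΔE = −sin λ·ΔX + cos λ·ΔY = −(-0.477442)(-142) + (0.878663)(-101) = -156.54 m.
1° of latitude spans πR/180 = 111125 m; at latitude φ, 1° of longitude spans that × cos φ = 107972.4 m, so Δλ = -156.54 / 107972.4 × 3600 = -5.219″.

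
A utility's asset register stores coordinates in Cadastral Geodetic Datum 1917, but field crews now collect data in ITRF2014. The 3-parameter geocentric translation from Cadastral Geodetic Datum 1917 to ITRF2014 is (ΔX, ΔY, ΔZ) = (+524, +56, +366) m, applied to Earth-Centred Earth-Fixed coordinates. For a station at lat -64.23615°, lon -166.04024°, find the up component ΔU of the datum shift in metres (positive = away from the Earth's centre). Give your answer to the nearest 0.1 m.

ΔU = -556.5 m

At φ = -64.23615°, λ = -166.04024°: sin φ = -0.900593, cos φ = 0.434663, sin λ = -0.241240, cos λ = -0.970465.
ΔU = cos φ cos λ·ΔX + cos φ sin λ·ΔY + sin φ·ΔZ = (0.434663)(-0.970465)(524) + (0.434663)(-0.241240)(56) + (-0.900593)(366) = -556.53 m.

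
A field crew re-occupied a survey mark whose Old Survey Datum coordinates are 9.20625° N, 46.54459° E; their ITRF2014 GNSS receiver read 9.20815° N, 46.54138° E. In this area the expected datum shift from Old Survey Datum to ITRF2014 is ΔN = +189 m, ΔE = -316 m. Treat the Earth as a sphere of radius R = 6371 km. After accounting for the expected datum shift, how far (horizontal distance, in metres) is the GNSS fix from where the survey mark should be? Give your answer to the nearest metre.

Observed coordinate differences: Δφ = +0.00190°, Δλ = -0.00321°.
Converting to metres (1° lat = 111195 m, cos φ = 0.987119): observed ΔN = 211.3 m, observed ΔE = -352.3 m.
Subtracting the expected shift leaves a residual of 211.3 − (189) = 22.3 m north and -352.3 − (-316) = -36.3 m east.
Residual distance = √(22.3² + (-36.3)²) = 42.6 m.

43 m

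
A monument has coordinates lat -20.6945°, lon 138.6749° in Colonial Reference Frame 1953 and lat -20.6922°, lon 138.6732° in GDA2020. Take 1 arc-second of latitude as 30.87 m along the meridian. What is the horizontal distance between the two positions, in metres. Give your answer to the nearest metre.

Δφ = -20.6922° − -20.6945° = +0.0023°; Δλ = 138.6732° − 138.6749° = -0.0017°.
1° of latitude = 3600 × 30.87 = 111132 m.
ΔN = Δφ × 111132 = 255.6 m; ΔE = Δλ × 111132 × cos(-20.6945°) = -0.0017 × 111132 × 0.935478 = -176.7 m.
Distance = √(ΔE² + ΔN²) = √((-176.7)² + 255.6²) = 310.8 m.

311 m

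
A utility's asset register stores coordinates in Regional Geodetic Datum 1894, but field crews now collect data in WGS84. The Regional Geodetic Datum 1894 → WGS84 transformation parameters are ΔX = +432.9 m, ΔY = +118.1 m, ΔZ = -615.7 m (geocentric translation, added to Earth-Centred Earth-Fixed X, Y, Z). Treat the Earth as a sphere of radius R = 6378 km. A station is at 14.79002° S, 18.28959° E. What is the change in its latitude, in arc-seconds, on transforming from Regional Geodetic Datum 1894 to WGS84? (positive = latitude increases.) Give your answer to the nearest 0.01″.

sin φ = -0.255277, cos φ = 0.966868, sin λ = 0.313820, cos λ = 0.949483.
North component: ΔN = −sin φ cos λ·ΔX − sin φ sin λ·ΔY + cos φ·ΔZ = −(-0.255277)(0.949483)(432.9) − (-0.255277)(0.313820)(118.1) + (0.966868)(-615.7) = -480.91 m.
1° of latitude spans πR/180 = 111317 m, so Δφ = -480.91 / 111317 × 3600 = -15.553″.

Δφ = -15.55″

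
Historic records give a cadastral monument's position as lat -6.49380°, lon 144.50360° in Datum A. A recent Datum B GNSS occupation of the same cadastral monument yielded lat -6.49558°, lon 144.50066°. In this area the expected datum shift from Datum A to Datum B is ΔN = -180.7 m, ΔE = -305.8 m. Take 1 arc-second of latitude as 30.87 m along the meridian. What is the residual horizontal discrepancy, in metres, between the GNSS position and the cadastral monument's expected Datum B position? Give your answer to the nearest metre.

Observed coordinate differences: Δφ = -0.00178°, Δλ = -0.00294°.
Converting to metres (1° lat = 111132 m, cos φ = 0.993584): observed ΔN = -197.8 m, observed ΔE = -324.6 m.
Subtracting the expected shift leaves a residual of -197.8 − (-180.7) = -17.1 m north and -324.6 − (-305.8) = -18.8 m east.
Residual distance = √((-17.1)² + (-18.8)²) = 25.4 m.

25 m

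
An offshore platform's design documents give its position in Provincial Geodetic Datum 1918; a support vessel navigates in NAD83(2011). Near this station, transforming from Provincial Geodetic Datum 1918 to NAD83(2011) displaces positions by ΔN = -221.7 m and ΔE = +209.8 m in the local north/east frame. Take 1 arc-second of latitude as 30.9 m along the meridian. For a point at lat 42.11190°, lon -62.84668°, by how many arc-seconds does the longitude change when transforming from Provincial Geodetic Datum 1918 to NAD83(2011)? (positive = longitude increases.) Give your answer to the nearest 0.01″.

Δλ = 9.15″

At latitude 42.11190°, cos φ = 0.741837.
1″ of longitude at this latitude = 30.90 × cos φ = 22.9228 m, so Δλ = 209.8 / 22.9228 = 9.152″.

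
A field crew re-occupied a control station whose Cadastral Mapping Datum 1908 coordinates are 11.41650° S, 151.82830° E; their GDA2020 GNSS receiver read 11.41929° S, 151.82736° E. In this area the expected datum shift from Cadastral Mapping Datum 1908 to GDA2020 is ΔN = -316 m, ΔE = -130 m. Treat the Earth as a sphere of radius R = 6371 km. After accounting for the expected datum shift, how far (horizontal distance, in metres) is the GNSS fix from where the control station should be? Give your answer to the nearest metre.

Observed coordinate differences: Δφ = -0.00279°, Δλ = -0.00094°.
Converting to metres (1° lat = 111195 m, cos φ = 0.980214): observed ΔN = -310.2 m, observed ΔE = -102.5 m.
Subtracting the expected shift leaves a residual of -310.2 − (-316) = 5.8 m north and -102.5 − (-130) = 27.5 m east.
Residual distance = √(5.8² + 27.5²) = 28.1 m.

28 m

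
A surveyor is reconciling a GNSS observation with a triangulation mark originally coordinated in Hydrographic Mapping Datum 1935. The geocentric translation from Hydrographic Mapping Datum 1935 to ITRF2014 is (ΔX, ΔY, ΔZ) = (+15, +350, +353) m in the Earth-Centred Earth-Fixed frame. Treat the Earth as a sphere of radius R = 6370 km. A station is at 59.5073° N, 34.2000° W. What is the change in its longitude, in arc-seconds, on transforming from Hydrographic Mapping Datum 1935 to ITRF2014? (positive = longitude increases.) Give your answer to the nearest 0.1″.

Δλ = 19.0″

sin φ = 0.861694, cos φ = 0.507429, sin λ = -0.562083, cos λ = 0.827081.
East component: ΔE = −sin λ·ΔX + cos λ·ΔY = −(-0.562083)(15) + (0.827081)(350) = 297.91 m.
1° of latitude spans πR/180 = 111177 m; at latitude φ, 1° of longitude spans that × cos φ = 56414.6 m, so Δλ = 297.91 / 56414.6 × 3600 = 19.011″.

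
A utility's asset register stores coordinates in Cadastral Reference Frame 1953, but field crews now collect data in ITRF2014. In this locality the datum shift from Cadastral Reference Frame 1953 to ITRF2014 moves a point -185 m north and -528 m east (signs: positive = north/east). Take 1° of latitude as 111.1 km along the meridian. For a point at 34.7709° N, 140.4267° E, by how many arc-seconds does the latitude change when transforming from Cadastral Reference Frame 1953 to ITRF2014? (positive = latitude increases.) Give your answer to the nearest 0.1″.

1° of latitude = 111.1 km, so Δφ = -185.0 / 111100 = -0.0016652° = -5.995″.

Δφ = -6.0″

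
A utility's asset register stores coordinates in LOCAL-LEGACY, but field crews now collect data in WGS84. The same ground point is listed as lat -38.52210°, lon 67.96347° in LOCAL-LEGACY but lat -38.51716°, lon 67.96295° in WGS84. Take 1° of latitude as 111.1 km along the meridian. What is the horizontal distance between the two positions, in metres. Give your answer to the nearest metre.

Δφ = -38.51716° − -38.52210° = +0.00494°; Δλ = 67.96295° − 67.96347° = -0.00052°.
ΔN = Δφ × 111100 = 548.8 m; ΔE = Δλ × 111100 × cos(-38.52210°) = -0.00052 × 111100 × 0.782368 = -45.2 m.
Distance = √(ΔE² + ΔN²) = √((-45.2)² + 548.8²) = 550.7 m.

551 m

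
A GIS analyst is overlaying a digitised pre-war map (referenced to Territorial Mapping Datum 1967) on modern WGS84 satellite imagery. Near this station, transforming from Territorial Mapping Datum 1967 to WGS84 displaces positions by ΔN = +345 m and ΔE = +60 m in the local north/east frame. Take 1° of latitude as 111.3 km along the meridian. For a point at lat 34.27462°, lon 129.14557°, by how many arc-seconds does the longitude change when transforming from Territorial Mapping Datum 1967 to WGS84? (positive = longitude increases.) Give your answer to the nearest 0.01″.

At latitude 34.27462°, cos φ = 0.826348.
1° of longitude at this latitude = 111.3 × cos φ = 91.97 km, so Δλ = 60.0 / 91972.5 = 0.0006524° = 2.349″.

Δλ = 2.35″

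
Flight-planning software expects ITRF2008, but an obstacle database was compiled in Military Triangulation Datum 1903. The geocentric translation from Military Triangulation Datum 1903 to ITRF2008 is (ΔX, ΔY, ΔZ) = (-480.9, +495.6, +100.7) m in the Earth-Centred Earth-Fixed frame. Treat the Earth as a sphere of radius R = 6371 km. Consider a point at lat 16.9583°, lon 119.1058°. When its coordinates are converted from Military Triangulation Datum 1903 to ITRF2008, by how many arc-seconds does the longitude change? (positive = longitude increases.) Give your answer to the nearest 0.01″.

sin φ = 0.291676, cos φ = 0.956517, sin λ = 0.873723, cos λ = -0.486424.
East component: ΔE = −sin λ·ΔX + cos λ·ΔY = −(0.873723)(-480.9) + (-0.486424)(495.6) = 179.10 m.
1° of latitude spans πR/180 = 111195 m; at latitude φ, 1° of longitude spans that × cos φ = 106359.9 m, so Δλ = 179.10 / 106359.9 × 3600 = 6.062″.

Δλ = 6.06″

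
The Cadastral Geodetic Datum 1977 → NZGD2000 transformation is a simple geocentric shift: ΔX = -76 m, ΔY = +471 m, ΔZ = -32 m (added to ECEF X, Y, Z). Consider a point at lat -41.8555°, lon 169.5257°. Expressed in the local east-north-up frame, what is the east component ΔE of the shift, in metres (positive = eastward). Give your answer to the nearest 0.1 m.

The local east axis at (φ, λ) is (−sin λ, cos λ, 0), so ΔE = −sin(169.5257°)·(-76) + cos(169.5257°)·471 = -449.34 m.

ΔE = -449.3 m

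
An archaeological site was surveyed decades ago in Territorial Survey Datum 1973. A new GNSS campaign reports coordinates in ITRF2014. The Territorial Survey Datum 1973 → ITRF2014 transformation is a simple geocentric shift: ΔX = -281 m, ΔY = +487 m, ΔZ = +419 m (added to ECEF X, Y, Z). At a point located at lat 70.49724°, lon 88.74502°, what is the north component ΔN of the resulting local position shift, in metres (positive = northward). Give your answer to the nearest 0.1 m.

The local north axis is (−sin φ cos λ, −sin φ sin λ, cos φ), giving ΔN = 5.801 − 458.948 + 139.884 = -313.26 m.

ΔN = -313.3 m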